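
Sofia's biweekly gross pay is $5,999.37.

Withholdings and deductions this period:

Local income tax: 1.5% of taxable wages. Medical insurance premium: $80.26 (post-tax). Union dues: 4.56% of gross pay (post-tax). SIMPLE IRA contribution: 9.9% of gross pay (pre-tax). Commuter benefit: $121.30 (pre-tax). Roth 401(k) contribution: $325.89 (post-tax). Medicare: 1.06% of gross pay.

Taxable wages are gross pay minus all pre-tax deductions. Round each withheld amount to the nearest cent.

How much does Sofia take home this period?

Commuter benefit: $121.30
SIMPLE IRA contribution: $5,999.37 × 0.099 = $593.94
Pre-tax total = $121.30 + $593.94 = $715.24
Taxable wages = $5,999.37 − $715.24 = $5,284.13
Local income tax: $5,284.13 × 0.015 = $79.26
Medicare: $5,999.37 × 0.0106 = $63.59
Medical insurance premium: $80.26
Roth 401(k) contribution: $325.89
Union dues: $5,999.37 × 0.0456 = $273.57
Total deductions = $121.30 + $593.94 + $79.26 + $63.59 + $80.26 + $325.89 + $273.57 = $1,537.81
Net pay = $5,999.37 − $1,537.81 = $4,461.56

$4,461.56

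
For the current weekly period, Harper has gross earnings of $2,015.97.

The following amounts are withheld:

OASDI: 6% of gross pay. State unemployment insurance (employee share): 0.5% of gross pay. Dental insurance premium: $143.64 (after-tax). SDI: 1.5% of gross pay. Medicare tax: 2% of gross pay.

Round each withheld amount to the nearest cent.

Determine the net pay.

$1,670.73

SDI: $2,015.97 × 0.015 = $30.24
Medicare tax: $2,015.97 × 0.02 = $40.32
OASDI: $2,015.97 × 0.06 = $120.96
State unemployment insurance (employee share): $2,015.97 × 0.005 = $10.08
Dental insurance premium: $143.64
Total deductions = $30.24 + $40.32 + $120.96 + $10.08 + $143.64 = $345.24
Net pay = $2,015.97 − $345.24 = $1,670.73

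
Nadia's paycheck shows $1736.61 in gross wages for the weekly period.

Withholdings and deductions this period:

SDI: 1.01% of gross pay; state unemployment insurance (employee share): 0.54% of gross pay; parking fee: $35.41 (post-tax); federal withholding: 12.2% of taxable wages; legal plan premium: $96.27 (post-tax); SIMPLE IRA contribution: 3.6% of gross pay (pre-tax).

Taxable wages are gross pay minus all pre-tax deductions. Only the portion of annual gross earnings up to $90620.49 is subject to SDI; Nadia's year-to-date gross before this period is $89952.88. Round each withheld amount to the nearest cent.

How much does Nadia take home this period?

$1322.05

SIMPLE IRA contribution: $1736.61 × 0.036 = $62.52
Taxable wages = $1736.61 − $62.52 = $1674.09
Federal withholding: $1674.09 × 0.122 = $204.24
State unemployment insurance (employee share): $1736.61 × 0.0054 = $9.38
SDI: only $90620.49 − $89952.88 = $667.61 of this check is subject → $667.61 × 0.0101 = $6.74
Legal plan premium: $96.27
Parking fee: $35.41
Total deductions = $62.52 + $204.24 + $9.38 + $6.74 + $96.27 + $35.41 = $414.56
Net pay = $1736.61 − $414.56 = $1322.05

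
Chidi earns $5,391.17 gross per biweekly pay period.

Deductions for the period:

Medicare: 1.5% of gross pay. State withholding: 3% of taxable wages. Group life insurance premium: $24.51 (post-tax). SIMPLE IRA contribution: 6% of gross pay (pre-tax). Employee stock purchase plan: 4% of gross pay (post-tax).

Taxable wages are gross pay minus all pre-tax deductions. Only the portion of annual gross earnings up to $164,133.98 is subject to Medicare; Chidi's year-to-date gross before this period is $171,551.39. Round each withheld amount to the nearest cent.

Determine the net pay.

SIMPLE IRA contribution: $5,391.17 × 0.06 = $323.47
Taxable wages = $5,391.17 − $323.47 = $5,067.70
State withholding: $5,067.70 × 0.03 = $152.03
Medicare: annual cap $164,133.98 already reached (YTD $171,551.39), so $0.00
Group life insurance premium: $24.51
Employee stock purchase plan: $5,391.17 × 0.04 = $215.65
Total deductions = $323.47 + $152.03 + $0.00 + $24.51 + $215.65 = $715.66
Net pay = $5,391.17 − $715.66 = $4,675.51

$4,675.51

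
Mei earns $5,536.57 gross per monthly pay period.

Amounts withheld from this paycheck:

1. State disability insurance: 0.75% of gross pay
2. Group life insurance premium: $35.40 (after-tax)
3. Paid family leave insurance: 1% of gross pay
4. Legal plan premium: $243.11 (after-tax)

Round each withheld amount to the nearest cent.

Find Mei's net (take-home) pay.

State disability insurance: $5,536.57 × 0.0075 = $41.52
Paid family leave insurance: $5,536.57 × 0.01 = $55.37
Group life insurance premium: $35.40
Legal plan premium: $243.11
Total deductions = $41.52 + $55.37 + $35.40 + $243.11 = $375.40
Net pay = $5,536.57 − $375.40 = $5,161.17

$5,161.17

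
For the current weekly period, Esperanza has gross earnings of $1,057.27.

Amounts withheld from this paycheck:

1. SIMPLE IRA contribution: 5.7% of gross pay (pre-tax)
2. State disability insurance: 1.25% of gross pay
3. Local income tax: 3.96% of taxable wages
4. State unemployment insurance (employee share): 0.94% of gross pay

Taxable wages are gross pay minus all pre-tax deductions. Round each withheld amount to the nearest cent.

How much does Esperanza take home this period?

SIMPLE IRA contribution: $1,057.27 × 0.057 = $60.26
Taxable wages = $1,057.27 − $60.26 = $997.01
Local income tax: $997.01 × 0.0396 = $39.48
State disability insurance: $1,057.27 × 0.0125 = $13.22
State unemployment insurance (employee share): $1,057.27 × 0.0094 = $9.94
Total deductions = $60.26 + $39.48 + $13.22 + $9.94 = $122.90
Net pay = $1,057.27 − $122.90 = $934.37

$934.37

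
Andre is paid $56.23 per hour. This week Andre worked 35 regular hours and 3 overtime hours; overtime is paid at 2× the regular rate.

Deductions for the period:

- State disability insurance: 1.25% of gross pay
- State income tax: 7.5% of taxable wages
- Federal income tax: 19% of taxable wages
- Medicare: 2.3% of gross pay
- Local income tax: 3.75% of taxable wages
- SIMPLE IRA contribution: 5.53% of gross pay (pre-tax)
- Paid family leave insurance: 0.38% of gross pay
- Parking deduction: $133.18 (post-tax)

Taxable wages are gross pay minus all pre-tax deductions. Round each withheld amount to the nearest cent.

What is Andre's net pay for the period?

Regular pay: 35 × $56.23 = $1,968.05
Overtime pay: 3 × $56.23 × 2 = $337.38
Gross pay = $1,968.05 + $337.38 = $2,305.43
SIMPLE IRA contribution: $2,305.43 × 0.0553 = $127.49
Taxable wages = $2,305.43 − $127.49 = $2,177.94
Local income tax: $2,177.94 × 0.0375 = $81.67
State income tax: $2,177.94 × 0.075 = $163.35
Federal income tax: $2,177.94 × 0.19 = $413.81
Paid family leave insurance: $2,305.43 × 0.0038 = $8.76
Medicare: $2,305.43 × 0.023 = $53.02
State disability insurance: $2,305.43 × 0.0125 = $28.82
Parking deduction: $133.18
Total deductions = $127.49 + $81.67 + $163.35 + $413.81 + $8.76 + $53.02 + $28.82 + $133.18 = $1,010.10
Net pay = $2,305.43 − $1,010.10 = $1,295.33

$1,295.33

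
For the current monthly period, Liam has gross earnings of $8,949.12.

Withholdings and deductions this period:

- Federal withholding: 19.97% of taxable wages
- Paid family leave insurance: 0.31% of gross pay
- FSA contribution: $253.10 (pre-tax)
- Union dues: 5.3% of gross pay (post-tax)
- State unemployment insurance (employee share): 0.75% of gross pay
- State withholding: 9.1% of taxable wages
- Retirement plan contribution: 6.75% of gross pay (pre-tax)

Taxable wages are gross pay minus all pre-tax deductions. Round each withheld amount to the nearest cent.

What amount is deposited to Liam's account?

FSA contribution: $253.10
Retirement plan contribution: $8,949.12 × 0.0675 = $604.07
Pre-tax total = $253.10 + $604.07 = $857.17
Taxable wages = $8,949.12 − $857.17 = $8,091.95
State withholding: $8,091.95 × 0.091 = $736.37
Federal withholding: $8,091.95 × 0.1997 = $1,615.96
State unemployment insurance (employee share): $8,949.12 × 0.0075 = $67.12
Paid family leave insurance: $8,949.12 × 0.0031 = $27.74
Union dues: $8,949.12 × 0.053 = $474.30
Total deductions = $253.10 + $604.07 + $736.37 + $1,615.96 + $67.12 + $27.74 + $474.30 = $3,778.66
Net pay = $8,949.12 − $3,778.66 = $5,170.46

$5,170.46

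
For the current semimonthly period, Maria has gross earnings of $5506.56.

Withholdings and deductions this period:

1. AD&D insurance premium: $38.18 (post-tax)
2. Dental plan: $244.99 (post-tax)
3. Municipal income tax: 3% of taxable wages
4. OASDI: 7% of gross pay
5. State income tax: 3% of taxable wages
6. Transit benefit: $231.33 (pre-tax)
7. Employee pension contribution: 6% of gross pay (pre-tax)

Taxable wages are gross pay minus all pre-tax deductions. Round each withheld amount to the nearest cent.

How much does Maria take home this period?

Employee pension contribution: $5506.56 × 0.06 = $330.39
Transit benefit: $231.33
Pre-tax total = $330.39 + $231.33 = $561.72
Taxable wages = $5506.56 − $561.72 = $4944.84
State income tax: $4944.84 × 0.03 = $148.35
Municipal income tax: $4944.84 × 0.03 = $148.35
OASDI: $5506.56 × 0.07 = $385.46
AD&D insurance premium: $38.18
Dental plan: $244.99
Total deductions = $330.39 + $231.33 + $148.35 + $148.35 + $385.46 + $38.18 + $244.99 = $1527.05
Net pay = $5506.56 − $1527.05 = $3979.51

$3979.51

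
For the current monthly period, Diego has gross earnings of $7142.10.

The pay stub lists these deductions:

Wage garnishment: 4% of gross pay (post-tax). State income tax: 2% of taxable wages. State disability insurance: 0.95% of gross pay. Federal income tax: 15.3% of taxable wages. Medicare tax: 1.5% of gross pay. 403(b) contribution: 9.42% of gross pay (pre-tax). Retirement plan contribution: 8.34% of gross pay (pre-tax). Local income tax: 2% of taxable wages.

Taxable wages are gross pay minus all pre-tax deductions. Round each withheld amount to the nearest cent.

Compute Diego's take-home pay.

$4279.39

Retirement plan contribution: $7142.10 × 0.0834 = $595.65
403(b) contribution: $7142.10 × 0.0942 = $672.79
Pre-tax total = $595.65 + $672.79 = $1268.44
Taxable wages = $7142.10 − $1268.44 = $5873.66
Local income tax: $5873.66 × 0.02 = $117.47
Federal income tax: $5873.66 × 0.153 = $898.67
State income tax: $5873.66 × 0.02 = $117.47
State disability insurance: $7142.10 × 0.0095 = $67.85
Medicare tax: $7142.10 × 0.015 = $107.13
Wage garnishment: $7142.10 × 0.04 = $285.68
Total deductions = $595.65 + $672.79 + $117.47 + $898.67 + $117.47 + $67.85 + $107.13 + $285.68 = $2862.71
Net pay = $7142.10 − $2862.71 = $4279.39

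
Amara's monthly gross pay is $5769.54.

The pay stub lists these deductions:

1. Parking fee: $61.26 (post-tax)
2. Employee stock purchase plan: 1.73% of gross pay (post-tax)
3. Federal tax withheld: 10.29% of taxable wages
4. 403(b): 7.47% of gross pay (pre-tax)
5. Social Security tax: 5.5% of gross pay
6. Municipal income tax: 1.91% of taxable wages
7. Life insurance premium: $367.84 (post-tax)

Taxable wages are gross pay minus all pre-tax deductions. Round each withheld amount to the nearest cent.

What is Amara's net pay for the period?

$3841.02

403(b): $5769.54 × 0.0747 = $430.98
Taxable wages = $5769.54 − $430.98 = $5338.56
Federal tax withheld: $5338.56 × 0.1029 = $549.34
Municipal income tax: $5338.56 × 0.0191 = $101.97
Social Security tax: $5769.54 × 0.055 = $317.32
Employee stock purchase plan: $5769.54 × 0.0173 = $99.81
Life insurance premium: $367.84
Parking fee: $61.26
Total deductions = $430.98 + $549.34 + $101.97 + $317.32 + $99.81 + $367.84 + $61.26 = $1928.52
Net pay = $5769.54 − $1928.52 = $3841.02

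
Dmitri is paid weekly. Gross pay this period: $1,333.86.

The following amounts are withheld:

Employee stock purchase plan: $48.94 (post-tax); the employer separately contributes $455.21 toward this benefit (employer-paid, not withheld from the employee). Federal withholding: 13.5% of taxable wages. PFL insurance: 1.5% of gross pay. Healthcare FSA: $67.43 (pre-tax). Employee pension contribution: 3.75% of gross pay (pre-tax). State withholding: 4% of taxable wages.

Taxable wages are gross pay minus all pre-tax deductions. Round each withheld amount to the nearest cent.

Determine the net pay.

$934.58

Employee pension contribution: $1,333.86 × 0.0375 = $50.02
Healthcare FSA: $67.43
Pre-tax total = $50.02 + $67.43 = $117.45
Taxable wages = $1,333.86 − $117.45 = $1,216.41
Federal withholding: $1,216.41 × 0.135 = $164.22
State withholding: $1,216.41 × 0.04 = $48.66
PFL insurance: $1,333.86 × 0.015 = $20.01
Employee stock purchase plan: $48.94
(Employer's $455.21 toward employee stock purchase plan is not withheld from the employee.)
Total deductions = $50.02 + $67.43 + $164.22 + $48.66 + $20.01 + $48.94 = $399.28
Net pay = $1,333.86 − $399.28 = $934.58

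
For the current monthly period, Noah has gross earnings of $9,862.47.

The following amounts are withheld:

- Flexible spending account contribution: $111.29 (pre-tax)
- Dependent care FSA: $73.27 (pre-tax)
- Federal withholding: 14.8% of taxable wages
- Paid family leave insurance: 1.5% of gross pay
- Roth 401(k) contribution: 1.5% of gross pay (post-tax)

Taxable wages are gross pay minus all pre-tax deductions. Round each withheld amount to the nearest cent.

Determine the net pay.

$7,949.70

Dependent care FSA: $73.27
Flexible spending account contribution: $111.29
Pre-tax total = $73.27 + $111.29 = $184.56
Taxable wages = $9,862.47 − $184.56 = $9,677.91
Federal withholding: $9,677.91 × 0.148 = $1,432.33
Paid family leave insurance: $9,862.47 × 0.015 = $147.94
Roth 401(k) contribution: $9,862.47 × 0.015 = $147.94
Total deductions = $73.27 + $111.29 + $1,432.33 + $147.94 + $147.94 = $1,912.77
Net pay = $9,862.47 − $1,912.77 = $7,949.70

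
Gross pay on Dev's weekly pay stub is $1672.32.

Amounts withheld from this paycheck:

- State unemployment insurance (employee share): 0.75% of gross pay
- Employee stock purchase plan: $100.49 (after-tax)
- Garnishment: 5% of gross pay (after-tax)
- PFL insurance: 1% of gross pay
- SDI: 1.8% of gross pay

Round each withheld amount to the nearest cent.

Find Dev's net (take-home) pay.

SDI: $1672.32 × 0.018 = $30.10
PFL insurance: $1672.32 × 0.01 = $16.72
State unemployment insurance (employee share): $1672.32 × 0.0075 = $12.54
Employee stock purchase plan: $100.49
Garnishment: $1672.32 × 0.05 = $83.62
Total deductions = $30.10 + $16.72 + $12.54 + $100.49 + $83.62 = $243.47
Net pay = $1672.32 − $243.47 = $1428.85

$1428.85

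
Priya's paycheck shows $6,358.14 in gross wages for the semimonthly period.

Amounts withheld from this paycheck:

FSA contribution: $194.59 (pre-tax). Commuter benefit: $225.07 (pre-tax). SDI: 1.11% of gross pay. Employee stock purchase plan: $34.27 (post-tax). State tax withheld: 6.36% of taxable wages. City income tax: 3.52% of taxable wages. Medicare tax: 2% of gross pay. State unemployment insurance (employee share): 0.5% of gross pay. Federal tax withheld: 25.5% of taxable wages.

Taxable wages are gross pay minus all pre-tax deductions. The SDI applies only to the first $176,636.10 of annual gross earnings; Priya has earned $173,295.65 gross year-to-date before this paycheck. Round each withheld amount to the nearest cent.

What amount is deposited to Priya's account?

FSA contribution: $194.59
Commuter benefit: $225.07
Pre-tax total = $194.59 + $225.07 = $419.66
Taxable wages = $6,358.14 − $419.66 = $5,938.48
Federal tax withheld: $5,938.48 × 0.255 = $1,514.31
City income tax: $5,938.48 × 0.0352 = $209.03
State tax withheld: $5,938.48 × 0.0636 = $377.69
State unemployment insurance (employee share): $6,358.14 × 0.005 = $31.79
SDI: only $176,636.10 − $173,295.65 = $3,340.45 of this check is subject → $3,340.45 × 0.0111 = $37.08
Medicare tax: $6,358.14 × 0.02 = $127.16
Employee stock purchase plan: $34.27
Total deductions = $194.59 + $225.07 + $1,514.31 + $209.03 + $377.69 + $31.79 + $37.08 + $127.16 + $34.27 = $2,750.99
Net pay = $6,358.14 − $2,750.99 = $3,607.15

$3,607.15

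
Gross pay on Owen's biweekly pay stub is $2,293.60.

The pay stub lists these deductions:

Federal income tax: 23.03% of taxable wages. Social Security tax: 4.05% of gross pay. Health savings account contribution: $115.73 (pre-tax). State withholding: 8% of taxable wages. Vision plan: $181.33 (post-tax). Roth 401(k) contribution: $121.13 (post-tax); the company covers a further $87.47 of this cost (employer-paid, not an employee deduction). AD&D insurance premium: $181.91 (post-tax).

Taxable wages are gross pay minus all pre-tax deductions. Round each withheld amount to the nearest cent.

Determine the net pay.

Health savings account contribution: $115.73
Taxable wages = $2,293.60 − $115.73 = $2,177.87
Federal income tax: $2,177.87 × 0.2303 = $501.56
State withholding: $2,177.87 × 0.08 = $174.23
Social Security tax: $2,293.60 × 0.0405 = $92.89
AD&D insurance premium: $181.91
Roth 401(k) contribution: $121.13
Vision plan: $181.33
(Employer's $87.47 toward Roth 401(k) contribution is not withheld from the employee.)
Total deductions = $115.73 + $501.56 + $174.23 + $92.89 + $181.91 + $121.13 + $181.33 = $1,368.78
Net pay = $2,293.60 − $1,368.78 = $924.82

$924.82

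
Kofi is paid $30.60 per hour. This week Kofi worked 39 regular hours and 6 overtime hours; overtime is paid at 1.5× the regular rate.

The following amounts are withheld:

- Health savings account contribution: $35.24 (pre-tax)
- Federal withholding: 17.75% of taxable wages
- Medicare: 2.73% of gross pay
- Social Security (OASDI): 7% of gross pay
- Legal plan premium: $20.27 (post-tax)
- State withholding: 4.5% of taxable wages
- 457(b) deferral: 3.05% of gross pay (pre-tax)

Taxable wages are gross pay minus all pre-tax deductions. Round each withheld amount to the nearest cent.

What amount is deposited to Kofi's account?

$916.58

Regular pay: 39 × $30.60 = $1,193.40
Overtime pay: 6 × $30.60 × 1.5 = $275.40
Gross pay = $1,193.40 + $275.40 = $1,468.80
457(b) deferral: $1,468.80 × 0.0305 = $44.80
Health savings account contribution: $35.24
Pre-tax total = $44.80 + $35.24 = $80.04
Taxable wages = $1,468.80 − $80.04 = $1,388.76
Federal withholding: $1,388.76 × 0.1775 = $246.50
State withholding: $1,388.76 × 0.045 = $62.49
Social Security (OASDI): $1,468.80 × 0.07 = $102.82
Medicare: $1,468.80 × 0.0273 = $40.10
Legal plan premium: $20.27
Total deductions = $44.80 + $35.24 + $246.50 + $62.49 + $102.82 + $40.10 + $20.27 = $552.22
Net pay = $1,468.80 − $552.22 = $916.58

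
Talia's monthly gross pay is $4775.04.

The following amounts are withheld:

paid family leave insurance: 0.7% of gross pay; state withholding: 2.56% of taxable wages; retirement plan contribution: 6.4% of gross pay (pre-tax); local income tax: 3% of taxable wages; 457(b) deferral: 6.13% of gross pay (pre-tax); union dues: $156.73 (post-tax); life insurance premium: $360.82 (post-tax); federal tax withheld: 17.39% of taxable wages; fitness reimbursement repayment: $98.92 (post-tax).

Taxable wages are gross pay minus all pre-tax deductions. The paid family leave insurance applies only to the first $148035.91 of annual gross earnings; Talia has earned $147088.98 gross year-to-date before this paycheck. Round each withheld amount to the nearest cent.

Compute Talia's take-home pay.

Retirement plan contribution: $4775.04 × 0.064 = $305.60
457(b) deferral: $4775.04 × 0.0613 = $292.71
Pre-tax total = $305.60 + $292.71 = $598.31
Taxable wages = $4775.04 − $598.31 = $4176.73
Federal tax withheld: $4176.73 × 0.1739 = $726.33
State withholding: $4176.73 × 0.0256 = $106.92
Local income tax: $4176.73 × 0.03 = $125.30
Paid family leave insurance: only $148035.91 − $147088.98 = $946.93 of this check is subject → $946.93 × 0.007 = $6.63
Life insurance premium: $360.82
Fitness reimbursement repayment: $98.92
Union dues: $156.73
Total deductions = $305.60 + $292.71 + $726.33 + $106.92 + $125.30 + $6.63 + $360.82 + $98.92 + $156.73 = $2179.96
Net pay = $4775.04 − $2179.96 = $2595.08

$2595.08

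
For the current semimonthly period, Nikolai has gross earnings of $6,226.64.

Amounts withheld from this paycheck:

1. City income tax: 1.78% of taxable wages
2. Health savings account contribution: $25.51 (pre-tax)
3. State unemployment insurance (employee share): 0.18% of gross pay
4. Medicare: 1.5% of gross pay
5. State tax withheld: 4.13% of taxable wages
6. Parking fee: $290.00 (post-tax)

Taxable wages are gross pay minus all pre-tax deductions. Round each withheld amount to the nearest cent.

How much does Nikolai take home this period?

Health savings account contribution: $25.51
Taxable wages = $6,226.64 − $25.51 = $6,201.13
State tax withheld: $6,201.13 × 0.0413 = $256.11
City income tax: $6,201.13 × 0.0178 = $110.38
Medicare: $6,226.64 × 0.015 = $93.40
State unemployment insurance (employee share): $6,226.64 × 0.0018 = $11.21
Parking fee: $290.00
Total deductions = $25.51 + $256.11 + $110.38 + $93.40 + $11.21 + $290.00 = $786.61
Net pay = $6,226.64 − $786.61 = $5,440.03

$5,440.03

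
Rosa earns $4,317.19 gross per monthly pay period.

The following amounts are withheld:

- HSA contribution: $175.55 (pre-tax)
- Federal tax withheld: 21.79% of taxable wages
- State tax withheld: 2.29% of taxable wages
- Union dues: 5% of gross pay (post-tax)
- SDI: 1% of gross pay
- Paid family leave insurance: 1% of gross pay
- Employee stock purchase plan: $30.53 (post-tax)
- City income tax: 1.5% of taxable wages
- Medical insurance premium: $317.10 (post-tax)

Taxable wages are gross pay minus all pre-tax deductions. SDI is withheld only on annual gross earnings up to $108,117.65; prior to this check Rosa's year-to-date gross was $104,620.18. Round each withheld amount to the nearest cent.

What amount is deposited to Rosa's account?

$2,440.59

HSA contribution: $175.55
Taxable wages = $4,317.19 − $175.55 = $4,141.64
City income tax: $4,141.64 × 0.015 = $62.12
Federal tax withheld: $4,141.64 × 0.2179 = $902.46
State tax withheld: $4,141.64 × 0.0229 = $94.84
SDI: only $108,117.65 − $104,620.18 = $3,497.47 of this check is subject → $3,497.47 × 0.01 = $34.97
Paid family leave insurance: $4,317.19 × 0.01 = $43.17
Medical insurance premium: $317.10
Employee stock purchase plan: $30.53
Union dues: $4,317.19 × 0.05 = $215.86
Total deductions = $175.55 + $62.12 + $902.46 + $94.84 + $34.97 + $43.17 + $317.10 + $30.53 + $215.86 = $1,876.60
Net pay = $4,317.19 − $1,876.60 = $2,440.59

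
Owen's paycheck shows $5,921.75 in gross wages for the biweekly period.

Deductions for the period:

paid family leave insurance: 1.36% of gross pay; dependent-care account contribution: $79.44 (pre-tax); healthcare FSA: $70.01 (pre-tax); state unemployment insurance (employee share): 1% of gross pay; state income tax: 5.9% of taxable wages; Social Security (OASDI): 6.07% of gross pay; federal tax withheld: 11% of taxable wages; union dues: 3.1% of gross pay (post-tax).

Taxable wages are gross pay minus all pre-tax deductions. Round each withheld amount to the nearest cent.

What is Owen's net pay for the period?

$4,114.00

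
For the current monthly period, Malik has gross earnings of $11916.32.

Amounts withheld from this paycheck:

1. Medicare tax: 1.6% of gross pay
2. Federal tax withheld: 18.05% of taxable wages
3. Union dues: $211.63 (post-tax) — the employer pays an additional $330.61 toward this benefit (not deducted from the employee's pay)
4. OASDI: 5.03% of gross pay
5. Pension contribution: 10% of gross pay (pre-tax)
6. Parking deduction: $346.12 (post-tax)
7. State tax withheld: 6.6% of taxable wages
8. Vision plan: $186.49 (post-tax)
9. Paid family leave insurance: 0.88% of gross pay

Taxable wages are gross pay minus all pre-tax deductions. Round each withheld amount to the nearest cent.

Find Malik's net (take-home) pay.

$6441.90

Pension contribution: $11916.32 × 0.1 = $1191.63
Taxable wages = $11916.32 − $1191.63 = $10724.69
State tax withheld: $10724.69 × 0.066 = $707.83
Federal tax withheld: $10724.69 × 0.1805 = $1935.81
OASDI: $11916.32 × 0.0503 = $599.39
Paid family leave insurance: $11916.32 × 0.0088 = $104.86
Medicare tax: $11916.32 × 0.016 = $190.66
Union dues: $211.63
Parking deduction: $346.12
Vision plan: $186.49
(Employer's $330.61 toward union dues is not withheld from the employee.)
Total deductions = $1191.63 + $707.83 + $1935.81 + $599.39 + $104.86 + $190.66 + $211.63 + $346.12 + $186.49 = $5474.42
Net pay = $11916.32 − $5474.42 = $6441.90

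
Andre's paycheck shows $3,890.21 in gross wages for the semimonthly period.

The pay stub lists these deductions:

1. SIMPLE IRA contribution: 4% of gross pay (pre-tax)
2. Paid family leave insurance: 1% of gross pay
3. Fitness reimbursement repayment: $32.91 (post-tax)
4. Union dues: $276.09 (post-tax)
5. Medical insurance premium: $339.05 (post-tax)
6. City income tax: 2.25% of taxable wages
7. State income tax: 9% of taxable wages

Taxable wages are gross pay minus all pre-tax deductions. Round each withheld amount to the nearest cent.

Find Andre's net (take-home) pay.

SIMPLE IRA contribution: $3,890.21 × 0.04 = $155.61
Taxable wages = $3,890.21 − $155.61 = $3,734.60
City income tax: $3,734.60 × 0.0225 = $84.03
State income tax: $3,734.60 × 0.09 = $336.11
Paid family leave insurance: $3,890.21 × 0.01 = $38.90
Union dues: $276.09
Fitness reimbursement repayment: $32.91
Medical insurance premium: $339.05
Total deductions = $155.61 + $84.03 + $336.11 + $38.90 + $276.09 + $32.91 + $339.05 = $1,262.70
Net pay = $3,890.21 − $1,262.70 = $2,627.51

$2,627.51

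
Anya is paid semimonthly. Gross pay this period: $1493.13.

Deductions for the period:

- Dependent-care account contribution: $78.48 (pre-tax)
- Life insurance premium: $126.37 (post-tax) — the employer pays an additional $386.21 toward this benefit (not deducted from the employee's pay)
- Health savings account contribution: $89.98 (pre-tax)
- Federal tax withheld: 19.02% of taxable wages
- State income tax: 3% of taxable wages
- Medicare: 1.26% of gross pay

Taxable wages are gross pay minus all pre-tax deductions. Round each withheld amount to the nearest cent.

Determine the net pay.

$887.80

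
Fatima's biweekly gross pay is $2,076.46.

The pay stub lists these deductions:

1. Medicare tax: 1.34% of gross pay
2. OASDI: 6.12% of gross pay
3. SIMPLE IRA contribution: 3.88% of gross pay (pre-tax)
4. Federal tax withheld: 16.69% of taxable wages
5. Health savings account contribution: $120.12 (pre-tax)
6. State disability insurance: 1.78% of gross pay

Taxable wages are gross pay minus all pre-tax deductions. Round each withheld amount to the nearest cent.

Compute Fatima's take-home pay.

$1,370.84

Health savings account contribution: $120.12
SIMPLE IRA contribution: $2,076.46 × 0.0388 = $80.57
Pre-tax total = $120.12 + $80.57 = $200.69
Taxable wages = $2,076.46 − $200.69 = $1,875.77
Federal tax withheld: $1,875.77 × 0.1669 = $313.07
State disability insurance: $2,076.46 × 0.0178 = $36.96
Medicare tax: $2,076.46 × 0.0134 = $27.82
OASDI: $2,076.46 × 0.0612 = $127.08
Total deductions = $120.12 + $80.57 + $313.07 + $36.96 + $27.82 + $127.08 = $705.62
Net pay = $2,076.46 − $705.62 = $1,370.84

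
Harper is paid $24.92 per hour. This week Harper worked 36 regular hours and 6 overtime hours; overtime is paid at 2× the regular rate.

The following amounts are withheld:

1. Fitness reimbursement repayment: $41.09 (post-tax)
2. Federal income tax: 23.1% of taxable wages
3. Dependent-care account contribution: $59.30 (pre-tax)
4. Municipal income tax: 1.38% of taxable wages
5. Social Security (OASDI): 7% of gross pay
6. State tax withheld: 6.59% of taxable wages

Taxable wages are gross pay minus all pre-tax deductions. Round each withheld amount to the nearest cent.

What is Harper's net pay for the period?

$658.82

Regular pay: 36 × $24.92 = $897.12
Overtime pay: 6 × $24.92 × 2 = $299.04
Gross pay = $897.12 + $299.04 = $1,196.16
Dependent-care account contribution: $59.30
Taxable wages = $1,196.16 − $59.30 = $1,136.86
State tax withheld: $1,136.86 × 0.0659 = $74.92
Municipal income tax: $1,136.86 × 0.0138 = $15.69
Federal income tax: $1,136.86 × 0.231 = $262.61
Social Security (OASDI): $1,196.16 × 0.07 = $83.73
Fitness reimbursement repayment: $41.09
Total deductions = $59.30 + $74.92 + $15.69 + $262.61 + $83.73 + $41.09 = $537.34
Net pay = $1,196.16 − $537.34 = $658.82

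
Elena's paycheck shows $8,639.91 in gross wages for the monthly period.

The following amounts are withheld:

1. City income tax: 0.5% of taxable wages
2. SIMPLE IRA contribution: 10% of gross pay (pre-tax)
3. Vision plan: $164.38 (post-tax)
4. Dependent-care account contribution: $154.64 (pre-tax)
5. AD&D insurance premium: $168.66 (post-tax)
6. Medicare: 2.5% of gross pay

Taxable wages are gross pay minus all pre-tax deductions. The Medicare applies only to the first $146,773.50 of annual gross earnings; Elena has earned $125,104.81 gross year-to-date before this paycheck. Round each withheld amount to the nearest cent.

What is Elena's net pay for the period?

SIMPLE IRA contribution: $8,639.91 × 0.1 = $863.99
Dependent-care account contribution: $154.64
Pre-tax total = $863.99 + $154.64 = $1,018.63
Taxable wages = $8,639.91 − $1,018.63 = $7,621.28
City income tax: $7,621.28 × 0.005 = $38.11
Medicare: cap not yet reached, full $8,639.91 is subject → $8,639.91 × 0.025 = $216.00
Vision plan: $164.38
AD&D insurance premium: $168.66
Total deductions = $863.99 + $154.64 + $38.11 + $216.00 + $164.38 + $168.66 = $1,605.78
Net pay = $8,639.91 − $1,605.78 = $7,034.13

$7,034.13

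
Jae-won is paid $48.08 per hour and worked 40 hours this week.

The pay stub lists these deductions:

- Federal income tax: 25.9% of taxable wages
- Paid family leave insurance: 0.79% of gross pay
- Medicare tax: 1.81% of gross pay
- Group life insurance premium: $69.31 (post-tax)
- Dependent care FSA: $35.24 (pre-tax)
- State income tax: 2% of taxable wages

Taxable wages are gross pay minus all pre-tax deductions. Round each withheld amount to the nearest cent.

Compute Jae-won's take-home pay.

$1,241.91

Gross pay: 40 × $48.08 = $1,923.20
Dependent care FSA: $35.24
Taxable wages = $1,923.20 − $35.24 = $1,887.96
State income tax: $1,887.96 × 0.02 = $37.76
Federal income tax: $1,887.96 × 0.259 = $488.98
Paid family leave insurance: $1,923.20 × 0.0079 = $15.19
Medicare tax: $1,923.20 × 0.0181 = $34.81
Group life insurance premium: $69.31
Total deductions = $35.24 + $37.76 + $488.98 + $15.19 + $34.81 + $69.31 = $681.29
Net pay = $1,923.20 − $681.29 = $1,241.91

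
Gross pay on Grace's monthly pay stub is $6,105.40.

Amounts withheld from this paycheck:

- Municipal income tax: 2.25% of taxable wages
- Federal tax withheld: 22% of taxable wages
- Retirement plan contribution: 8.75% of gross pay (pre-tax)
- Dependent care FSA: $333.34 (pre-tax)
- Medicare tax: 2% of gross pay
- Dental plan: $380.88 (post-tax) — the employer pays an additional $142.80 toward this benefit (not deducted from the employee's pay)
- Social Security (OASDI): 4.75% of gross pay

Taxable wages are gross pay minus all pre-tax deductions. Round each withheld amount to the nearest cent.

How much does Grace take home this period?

$3,174.67

Dependent care FSA: $333.34
Retirement plan contribution: $6,105.40 × 0.0875 = $534.22
Pre-tax total = $333.34 + $534.22 = $867.56
Taxable wages = $6,105.40 − $867.56 = $5,237.84
Federal tax withheld: $5,237.84 × 0.22 = $1,152.32
Municipal income tax: $5,237.84 × 0.0225 = $117.85
Medicare tax: $6,105.40 × 0.02 = $122.11
Social Security (OASDI): $6,105.40 × 0.0475 = $290.01
Dental plan: $380.88
(Employer's $142.80 toward dental plan is not withheld from the employee.)
Total deductions = $333.34 + $534.22 + $1,152.32 + $117.85 + $122.11 + $290.01 + $380.88 = $2,930.73
Net pay = $6,105.40 − $2,930.73 = $3,174.67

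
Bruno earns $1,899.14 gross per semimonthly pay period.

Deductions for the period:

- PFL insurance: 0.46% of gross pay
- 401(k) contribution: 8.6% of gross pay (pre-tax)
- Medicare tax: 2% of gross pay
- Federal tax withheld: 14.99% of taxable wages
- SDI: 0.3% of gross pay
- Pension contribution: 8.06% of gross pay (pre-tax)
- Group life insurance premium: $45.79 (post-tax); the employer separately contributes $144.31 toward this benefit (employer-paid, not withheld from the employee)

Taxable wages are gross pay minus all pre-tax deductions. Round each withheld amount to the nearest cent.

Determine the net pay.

401(k) contribution: $1,899.14 × 0.086 = $163.33
Pension contribution: $1,899.14 × 0.0806 = $153.07
Pre-tax total = $163.33 + $153.07 = $316.40
Taxable wages = $1,899.14 − $316.40 = $1,582.74
Federal tax withheld: $1,582.74 × 0.1499 = $237.25
Medicare tax: $1,899.14 × 0.02 = $37.98
SDI: $1,899.14 × 0.003 = $5.70
PFL insurance: $1,899.14 × 0.0046 = $8.74
Group life insurance premium: $45.79
(Employer's $144.31 toward group life insurance premium is not withheld from the employee.)
Total deductions = $163.33 + $153.07 + $237.25 + $37.98 + $5.70 + $8.74 + $45.79 = $651.86
Net pay = $1,899.14 − $651.86 = $1,247.28

$1,247.28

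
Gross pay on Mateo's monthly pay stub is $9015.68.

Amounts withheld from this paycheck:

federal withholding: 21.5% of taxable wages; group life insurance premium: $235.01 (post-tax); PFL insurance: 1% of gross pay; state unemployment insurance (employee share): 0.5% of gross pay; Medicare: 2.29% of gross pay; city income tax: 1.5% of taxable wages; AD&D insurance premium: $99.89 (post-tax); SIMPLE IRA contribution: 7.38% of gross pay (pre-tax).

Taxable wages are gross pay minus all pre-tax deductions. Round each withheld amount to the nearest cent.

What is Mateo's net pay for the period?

$5753.15

SIMPLE IRA contribution: $9015.68 × 0.0738 = $665.36
Taxable wages = $9015.68 − $665.36 = $8350.32
City income tax: $8350.32 × 0.015 = $125.25
Federal withholding: $8350.32 × 0.215 = $1795.32
Medicare: $9015.68 × 0.0229 = $206.46
State unemployment insurance (employee share): $9015.68 × 0.005 = $45.08
PFL insurance: $9015.68 × 0.01 = $90.16
Group life insurance premium: $235.01
AD&D insurance premium: $99.89
Total deductions = $665.36 + $125.25 + $1795.32 + $206.46 + $45.08 + $90.16 + $235.01 + $99.89 = $3262.53
Net pay = $9015.68 − $3262.53 = $5753.15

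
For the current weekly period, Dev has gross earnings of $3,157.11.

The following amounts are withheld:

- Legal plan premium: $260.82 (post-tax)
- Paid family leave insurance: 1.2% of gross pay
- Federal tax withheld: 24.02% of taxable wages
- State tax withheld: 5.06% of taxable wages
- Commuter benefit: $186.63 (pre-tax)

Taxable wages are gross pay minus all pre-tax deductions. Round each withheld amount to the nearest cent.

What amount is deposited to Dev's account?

$1,807.95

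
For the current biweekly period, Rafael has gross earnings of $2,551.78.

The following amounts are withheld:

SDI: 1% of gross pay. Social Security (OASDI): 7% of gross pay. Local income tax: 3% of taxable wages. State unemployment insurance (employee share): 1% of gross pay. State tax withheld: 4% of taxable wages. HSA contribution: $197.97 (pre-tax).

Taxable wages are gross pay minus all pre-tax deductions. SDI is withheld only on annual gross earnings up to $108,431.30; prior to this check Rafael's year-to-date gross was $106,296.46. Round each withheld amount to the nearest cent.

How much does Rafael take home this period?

$1,963.56

HSA contribution: $197.97
Taxable wages = $2,551.78 − $197.97 = $2,353.81
Local income tax: $2,353.81 × 0.03 = $70.61
State tax withheld: $2,353.81 × 0.04 = $94.15
Social Security (OASDI): $2,551.78 × 0.07 = $178.62
State unemployment insurance (employee share): $2,551.78 × 0.01 = $25.52
SDI: only $108,431.30 − $106,296.46 = $2,134.84 of this check is subject → $2,134.84 × 0.01 = $21.35
Total deductions = $197.97 + $70.61 + $94.15 + $178.62 + $25.52 + $21.35 = $588.22
Net pay = $2,551.78 − $588.22 = $1,963.56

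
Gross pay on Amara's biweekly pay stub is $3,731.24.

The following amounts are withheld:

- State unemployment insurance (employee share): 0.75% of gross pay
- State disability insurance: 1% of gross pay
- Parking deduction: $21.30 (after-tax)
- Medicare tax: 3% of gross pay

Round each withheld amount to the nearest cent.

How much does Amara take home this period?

State unemployment insurance (employee share): $3,731.24 × 0.0075 = $27.98
Medicare tax: $3,731.24 × 0.03 = $111.94
State disability insurance: $3,731.24 × 0.01 = $37.31
Parking deduction: $21.30
Total deductions = $27.98 + $111.94 + $37.31 + $21.30 = $198.53
Net pay = $3,731.24 − $198.53 = $3,532.71

$3,532.71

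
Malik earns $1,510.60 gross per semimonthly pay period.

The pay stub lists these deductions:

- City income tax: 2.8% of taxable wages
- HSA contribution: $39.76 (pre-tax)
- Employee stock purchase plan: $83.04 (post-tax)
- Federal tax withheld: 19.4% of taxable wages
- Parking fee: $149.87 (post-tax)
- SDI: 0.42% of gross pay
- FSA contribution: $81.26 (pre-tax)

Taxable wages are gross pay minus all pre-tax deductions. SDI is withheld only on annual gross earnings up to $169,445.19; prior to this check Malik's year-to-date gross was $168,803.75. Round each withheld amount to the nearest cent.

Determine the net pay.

$845.49

FSA contribution: $81.26
HSA contribution: $39.76
Pre-tax total = $81.26 + $39.76 = $121.02
Taxable wages = $1,510.60 − $121.02 = $1,389.58
City income tax: $1,389.58 × 0.028 = $38.91
Federal tax withheld: $1,389.58 × 0.194 = $269.58
SDI: only $169,445.19 − $168,803.75 = $641.44 of this check is subject → $641.44 × 0.0042 = $2.69
Parking fee: $149.87
Employee stock purchase plan: $83.04
Total deductions = $81.26 + $39.76 + $38.91 + $269.58 + $2.69 + $149.87 + $83.04 = $665.11
Net pay = $1,510.60 − $665.11 = $845.49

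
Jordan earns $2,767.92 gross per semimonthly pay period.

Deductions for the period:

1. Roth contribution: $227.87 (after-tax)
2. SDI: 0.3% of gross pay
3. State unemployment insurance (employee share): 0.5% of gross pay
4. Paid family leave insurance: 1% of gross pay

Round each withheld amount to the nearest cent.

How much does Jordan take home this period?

$2,490.23

SDI: $2,767.92 × 0.003 = $8.30
Paid family leave insurance: $2,767.92 × 0.01 = $27.68
State unemployment insurance (employee share): $2,767.92 × 0.005 = $13.84
Roth contribution: $227.87
Total deductions = $8.30 + $27.68 + $13.84 + $227.87 = $277.69
Net pay = $2,767.92 − $277.69 = $2,490.23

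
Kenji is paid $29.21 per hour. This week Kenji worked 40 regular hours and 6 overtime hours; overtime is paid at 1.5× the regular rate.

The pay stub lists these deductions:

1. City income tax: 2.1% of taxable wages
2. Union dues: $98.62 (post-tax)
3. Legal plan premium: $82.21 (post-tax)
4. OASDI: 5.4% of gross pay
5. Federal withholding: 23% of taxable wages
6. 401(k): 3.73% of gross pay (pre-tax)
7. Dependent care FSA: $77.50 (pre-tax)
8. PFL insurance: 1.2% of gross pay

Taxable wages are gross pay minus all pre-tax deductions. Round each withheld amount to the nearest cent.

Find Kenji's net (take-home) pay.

$698.70

Regular pay: 40 × $29.21 = $1,168.40
Overtime pay: 6 × $29.21 × 1.5 = $262.89
Gross pay = $1,168.40 + $262.89 = $1,431.29
401(k): $1,431.29 × 0.0373 = $53.39
Dependent care FSA: $77.50
Pre-tax total = $53.39 + $77.50 = $130.89
Taxable wages = $1,431.29 − $130.89 = $1,300.40
Federal withholding: $1,300.40 × 0.23 = $299.09
City income tax: $1,300.40 × 0.021 = $27.31
OASDI: $1,431.29 × 0.054 = $77.29
PFL insurance: $1,431.29 × 0.012 = $17.18
Union dues: $98.62
Legal plan premium: $82.21
Total deductions = $53.39 + $77.50 + $299.09 + $27.31 + $77.29 + $17.18 + $98.62 + $82.21 = $732.59
Net pay = $1,431.29 − $732.59 = $698.70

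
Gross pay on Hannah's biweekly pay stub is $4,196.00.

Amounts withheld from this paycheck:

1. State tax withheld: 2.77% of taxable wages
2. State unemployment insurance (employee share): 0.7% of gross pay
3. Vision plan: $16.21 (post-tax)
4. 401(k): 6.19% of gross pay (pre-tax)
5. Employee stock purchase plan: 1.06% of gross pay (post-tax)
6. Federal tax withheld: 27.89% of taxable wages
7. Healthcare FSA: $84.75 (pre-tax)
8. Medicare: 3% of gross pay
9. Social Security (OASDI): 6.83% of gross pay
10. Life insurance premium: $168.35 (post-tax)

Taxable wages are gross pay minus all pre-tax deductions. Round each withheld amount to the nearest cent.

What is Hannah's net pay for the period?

$1,999.76

401(k): $4,196.00 × 0.0619 = $259.73
Healthcare FSA: $84.75
Pre-tax total = $259.73 + $84.75 = $344.48
Taxable wages = $4,196.00 − $344.48 = $3,851.52
State tax withheld: $3,851.52 × 0.0277 = $106.69
Federal tax withheld: $3,851.52 × 0.2789 = $1,074.19
Medicare: $4,196.00 × 0.03 = $125.88
State unemployment insurance (employee share): $4,196.00 × 0.007 = $29.37
Social Security (OASDI): $4,196.00 × 0.0683 = $286.59
Vision plan: $16.21
Employee stock purchase plan: $4,196.00 × 0.0106 = $44.48
Life insurance premium: $168.35
Total deductions = $259.73 + $84.75 + $106.69 + $1,074.19 + $125.88 + $29.37 + $286.59 + $16.21 + $44.48 + $168.35 = $2,196.24
Net pay = $4,196.00 − $2,196.24 = $1,999.76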